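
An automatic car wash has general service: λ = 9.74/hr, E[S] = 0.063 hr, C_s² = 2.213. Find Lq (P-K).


ρ = λ·E[S] = 9.74·0.063 = 0.6136
Lq = ρ²(1+C_s²)/(2(1−ρ)) = 0.3765·(1+2.213)/(2·0.3864)
= 0.3765·3.2130/0.7728 = 1.56554

Final: 1.56554


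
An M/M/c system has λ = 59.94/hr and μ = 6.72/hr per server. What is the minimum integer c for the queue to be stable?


Stability requires cμ > λ ⇔ c > λ/μ.
λ/μ = 59.94/6.72 = 8.9196
Minimum integer c = ⌊8.9196⌋ + 1 = 9
Check: 9·6.72 = 60.48 > 59.94, while 8·6.72 = 53.76 ≤ 59.94

Final: 9 servers


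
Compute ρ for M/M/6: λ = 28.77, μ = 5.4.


ρ = λ/(cμ) = 28.77/(6·5.4) = 28.77/32.40 = 0.8880

Final: 0.8880


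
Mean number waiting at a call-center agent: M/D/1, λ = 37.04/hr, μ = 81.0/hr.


ρ = 37.04/81.0 = 0.4573
M/D/1: Lq = ρ²/(2(1−ρ)) = 0.2091/(2·0.5427) = 0.19265

Final: 0.19265


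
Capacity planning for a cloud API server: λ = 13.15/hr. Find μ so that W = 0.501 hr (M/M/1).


W = 1/(μ−λ) ⇒ μ − λ = 1/W = 1/0.501 = 1.9960
μ = λ + 1/W = 13.15 + 1.9960 = 15.1460 per hr

Final: 15.1460 /hr


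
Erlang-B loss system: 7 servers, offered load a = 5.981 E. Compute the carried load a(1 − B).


B(7,5.981) = 0.183818 (Erlang-B)
Carried load = a(1 − B) = 5.981·(1 − 0.183818) = 5.981·0.816182 = 4.8816 E

Final: 4.8816 Erlangs


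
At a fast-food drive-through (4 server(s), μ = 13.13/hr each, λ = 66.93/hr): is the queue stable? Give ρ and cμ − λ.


Total capacity cμ = 4·13.13 = 52.52/hr
ρ = λ/(cμ) = 66.93/52.52 = 1.2744
Stable ⇔ ρ < 1: NO
Spare capacity = cμ − λ = 52.52 − 66.93 = -14.41/hr

Final: ρ = 1.2744; unstable; margin = -14.41/hr


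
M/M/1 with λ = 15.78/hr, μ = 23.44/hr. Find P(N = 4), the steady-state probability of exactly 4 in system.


ρ = 15.78/23.44 = 0.6732
P_n = (1−ρ)·ρ^n = (1 − 0.6732)·0.6732^4 = 0.3268·0.205399 = 0.067123

Final: 0.067123


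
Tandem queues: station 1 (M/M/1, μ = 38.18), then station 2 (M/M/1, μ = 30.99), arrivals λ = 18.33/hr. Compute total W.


Each node sees arrival rate λ = 18.33/hr (tandem ⇒ throughput preserved).
W₁ = 1/(μ₁−λ) = 1/(38.18−18.33) = 0.05038 hr
W₂ = 1/(μ₂−λ) = 1/(30.99−18.33) = 0.07899 hr
W_total = W₁ + W₂ = 0.05038 + 0.07899 = 0.12937 hr

Final: 0.12937 hr


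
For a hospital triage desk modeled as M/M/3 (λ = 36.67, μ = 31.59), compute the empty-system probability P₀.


a = λ/μ = 36.67/31.59 = 1.1608; ρ = a/c = 0.3869
Σ_{k=0}^{2} a^k/k! (terms k=0..2) = 1.00000 + 1.16081 + 0.67374 = 2.83455
Tail: a^3/(3!(1−ρ)) = 1.56417/(6·0.6131) = 0.42523
P₀ = 1/(2.83455 + 0.42523) = 1/3.25978 = 0.306769

Final: 0.306769


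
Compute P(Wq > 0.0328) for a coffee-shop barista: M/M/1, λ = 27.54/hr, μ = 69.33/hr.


ρ = 27.54/69.33 = 0.3972
P(Wq > t) = ρ·e^{−(μ−λ)t} = 0.3972·e^{−1.3707}
= 0.3972·0.253926 = 0.100867

Final: 0.100867


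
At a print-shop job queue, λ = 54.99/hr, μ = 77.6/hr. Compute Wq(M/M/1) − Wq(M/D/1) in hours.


ρ = 54.99/77.6 = 0.7086
Wq(M/M/1) = ρ/(μ−λ) = 0.7086/22.61 = 0.03134 hr
Wq(M/D/1) = ρ/(2(μ−λ)) = 0.01567 hr
Savings = 0.03134 − 0.01567 = 0.01567 hr

Final: 0.01567 hr


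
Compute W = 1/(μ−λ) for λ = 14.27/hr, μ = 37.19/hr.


W = 1/(μ−λ) = 1/(37.19 − 14.27) = 1/22.92 = 0.04363 hr

Final: 0.04363 hr


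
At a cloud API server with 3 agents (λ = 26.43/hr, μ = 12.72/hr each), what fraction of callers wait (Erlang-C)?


a = λ/μ = 2.0778; ρ = a/3 = 0.6926
P₀ = 0.099005 (from M/M/c formula)
C(c,a) = [a^c/(c!(1−ρ))]·P₀ = [8.97078/(6·0.3074)]·0.099005
= 4.86395·0.099005 = 0.481557

Final: 0.481557


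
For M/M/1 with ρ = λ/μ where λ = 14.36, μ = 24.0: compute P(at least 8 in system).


ρ = 14.36/24.0 = 0.5983
P(N ≥ n) = ρ^n = 0.5983^8 = 0.016427

Final: 0.016427


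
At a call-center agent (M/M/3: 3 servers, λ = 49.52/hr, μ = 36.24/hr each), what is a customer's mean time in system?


a = 1.3664; ρ = 0.4555; P₀ = 0.245040
Lq = P₀·a^c·ρ/(c!(1−ρ)²) = 0.16007
Wq = Lq/λ = 0.16007/49.52 = 0.003232 hr
W = Wq + 1/μ = 0.003232 + 0.02759 = 0.03083 hr

Final: 0.03083 hr


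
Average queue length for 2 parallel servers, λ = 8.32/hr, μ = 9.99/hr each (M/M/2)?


a = λ/μ = 0.8328; ρ = a/2 = 0.4164
P₀ = 0.412014
Lq = P₀·a^c·ρ / (c!·(1−ρ)²) = 0.412014·0.69361·0.4164/(2·0.34057)
= 0.17471

Final: 0.17471


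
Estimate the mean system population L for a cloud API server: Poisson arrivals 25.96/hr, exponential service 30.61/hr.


ρ = λ/μ = 25.96/30.61 = 0.8481
L = ρ/(1−ρ) = 0.8481/(1 − 0.8481) = 0.8481/0.1519 = 5.5828

Final: 5.5828


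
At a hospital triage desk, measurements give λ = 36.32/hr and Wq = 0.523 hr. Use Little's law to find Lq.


Lq = λWq = 36.32·0.523 = 18.9954

Final: 18.9954


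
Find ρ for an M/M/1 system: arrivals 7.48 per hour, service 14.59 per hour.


ρ = λ/μ = 7.48/14.59 = 0.5127

Final: 0.5127


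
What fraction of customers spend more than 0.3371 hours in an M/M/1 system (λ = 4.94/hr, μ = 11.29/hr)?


W ~ Exponential(μ−λ) for M/M/1.
μ − λ = 11.29 − 4.94 = 6.3500
P(W > t) = e^{−(μ−λ)t} = e^{−2.1406} = 0.117586

Final: 0.117586


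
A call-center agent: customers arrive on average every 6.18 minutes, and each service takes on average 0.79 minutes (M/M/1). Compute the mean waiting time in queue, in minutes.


λ = 60/6.18 = 9.7087 /hr
μ = 60/0.79 = 75.9494 /hr
ρ = λ/μ = 9.7087/75.9494 = 0.1278
Wq = ρ/(μ−λ) = 0.1278/(75.9494−9.7087) = 0.001930 hr
In minutes: 0.001930·60 = 0.1158 min

Final: 0.1158 min


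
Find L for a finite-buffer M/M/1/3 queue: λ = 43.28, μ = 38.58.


ρ = 43.28/38.58 = 1.1218
L = ρ[1 − (K+1)ρ^K + Kρ^(K+1)] / [(1−ρ)(1−ρ^(K+1))]
Numerator: 1.1218·(1 − 4·1.411806 + 3·1.583799) = 0.116864
Denominator: (-0.1218)·(-0.583799) = 0.071121
L = 0.116864/0.071121 = 1.6432

Final: 1.6432


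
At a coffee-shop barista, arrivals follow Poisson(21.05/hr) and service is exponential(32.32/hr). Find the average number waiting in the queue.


ρ = 21.05/32.32 = 0.6513
Lq = ρ²/(1−ρ) = 0.4242/0.3487 = 1.2165

Final: 1.2165


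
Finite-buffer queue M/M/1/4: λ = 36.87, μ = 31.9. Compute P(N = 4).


ρ = λ/μ = 36.87/31.9 = 1.1558
P_K = (1−ρ)ρ^K/(1−ρ^(K+1)) = (-0.1558·1.784555)/(1 − 2.062587)
= -0.278032/-1.062587 = 0.261656

Final: 0.261656


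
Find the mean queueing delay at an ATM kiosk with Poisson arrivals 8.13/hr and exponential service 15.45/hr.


ρ = 8.13/15.45 = 0.5262
Wq = ρ/(μ−λ) = 0.5262/(15.45 − 8.13) = 0.5262/7.32 = 0.07189 hr

Final: 0.07189 hr


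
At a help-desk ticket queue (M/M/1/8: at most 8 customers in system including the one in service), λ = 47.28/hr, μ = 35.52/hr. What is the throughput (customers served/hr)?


ρ = 1.3311; P_K = (1−ρ)ρ^8/(1−ρ^9) = 0.269258
λ_eff = λ(1 − P_K) = 47.28·(1 − 0.269258) = 47.28·0.730742 = 34.5495 /hr

Final: 34.5495 /hr


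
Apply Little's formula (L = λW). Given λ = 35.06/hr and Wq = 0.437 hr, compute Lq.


Lq = λWq = 35.06·0.437 = 15.3212

Final: 15.3212


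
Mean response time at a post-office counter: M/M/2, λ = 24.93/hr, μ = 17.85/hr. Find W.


a = 1.3966; ρ = 0.6983; P₀ = 0.177635
Lq = P₀·a^c·ρ/(c!(1−ρ)²) = 1.32931
Wq = Lq/λ = 1.32931/24.93 = 0.05332 hr
W = Wq + 1/μ = 0.05332 + 0.05602 = 0.10934 hr

Final: 0.10934 hr


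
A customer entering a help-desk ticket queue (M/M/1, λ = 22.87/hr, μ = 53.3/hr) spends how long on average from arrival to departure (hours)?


W = 1/(μ−λ) = 1/(53.3 − 22.87) = 1/30.43 = 0.03286 hr

Final: 0.03286 hr


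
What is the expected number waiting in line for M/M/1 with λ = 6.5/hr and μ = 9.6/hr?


ρ = 6.5/9.6 = 0.6771
Lq = ρ²/(1−ρ) = 0.4584/0.3229 = 1.4197

Final: 1.4197


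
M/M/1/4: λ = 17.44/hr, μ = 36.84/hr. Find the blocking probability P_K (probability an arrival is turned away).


ρ = λ/μ = 17.44/36.84 = 0.4734
P_K = (1−ρ)ρ^K/(1−ρ^(K+1)) = (0.5266·0.050224)/(1 − 0.023776)
= 0.026448/0.976224 = 0.027092

Final: 0.027092


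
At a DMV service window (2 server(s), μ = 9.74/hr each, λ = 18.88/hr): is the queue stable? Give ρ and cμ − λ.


Total capacity cμ = 2·9.74 = 19.48/hr
ρ = λ/(cμ) = 18.88/19.48 = 0.9692
Stable ⇔ ρ < 1: YES
Spare capacity = cμ − λ = 19.48 − 18.88 = 0.60/hr

Final: ρ = 0.9692; stable; margin = 0.60/hr


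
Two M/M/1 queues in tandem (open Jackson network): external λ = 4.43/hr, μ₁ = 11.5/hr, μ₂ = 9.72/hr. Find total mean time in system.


Each node sees arrival rate λ = 4.43/hr (tandem ⇒ throughput preserved).
W₁ = 1/(μ₁−λ) = 1/(11.5−4.43) = 0.14144 hr
W₂ = 1/(μ₂−λ) = 1/(9.72−4.43) = 0.18904 hr
W_total = W₁ + W₂ = 0.14144 + 0.18904 = 0.33048 hr

Final: 0.33048 hr


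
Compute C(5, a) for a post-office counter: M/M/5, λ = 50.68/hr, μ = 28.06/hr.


a = λ/μ = 1.8061; ρ = a/5 = 0.3612
P₀ = 0.163579 (from M/M/c formula)
C(c,a) = [a^c/(c!(1−ρ))]·P₀ = [19.21962/(120·0.6388)]·0.163579
= 0.25074·0.163579 = 0.041015

Final: 0.041015


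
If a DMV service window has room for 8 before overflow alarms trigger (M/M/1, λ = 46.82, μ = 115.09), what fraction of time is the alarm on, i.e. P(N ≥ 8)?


ρ = 46.82/115.09 = 0.4068
P(N ≥ n) = ρ^n = 0.4068^8 = 0.0007502

Final: 0.0007502


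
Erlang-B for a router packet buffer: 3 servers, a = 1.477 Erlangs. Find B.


B(c,a) = (a^c/c!) / Σ_{k=0}^{c} a^k/k!
a^3/3! = 0.537020
Σ terms (k=0..3): 1.00000 + 1.47700 + 1.09076 + 0.53702 = 4.104784
B = 0.537020/4.104784 = 0.130828

Final: 0.130828


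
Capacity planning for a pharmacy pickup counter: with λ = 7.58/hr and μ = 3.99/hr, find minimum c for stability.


Stability requires cμ > λ ⇔ c > λ/μ.
λ/μ = 7.58/3.99 = 1.8997
Minimum integer c = ⌊1.8997⌋ + 1 = 2
Check: 2·3.99 = 7.98 > 7.58, while 1·3.99 = 3.99 ≤ 7.58

Final: 2 servers


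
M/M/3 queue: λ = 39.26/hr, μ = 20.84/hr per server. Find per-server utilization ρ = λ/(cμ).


ρ = λ/(cμ) = 39.26/(3·20.84) = 39.26/62.52 = 0.6280

Final: 0.6280


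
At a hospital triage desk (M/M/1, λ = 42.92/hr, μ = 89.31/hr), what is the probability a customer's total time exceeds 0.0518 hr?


W ~ Exponential(μ−λ) for M/M/1.
μ − λ = 89.31 − 42.92 = 46.3900
P(W > t) = e^{−(μ−λ)t} = e^{−2.4030} = 0.090446

Final: 0.090446


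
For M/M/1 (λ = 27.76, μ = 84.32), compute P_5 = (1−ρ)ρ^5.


ρ = 27.76/84.32 = 0.3292
P_n = (1−ρ)·ρ^n = (1 − 0.3292)·0.3292^5 = 0.6708·0.003868 = 0.002594

Final: 0.002594


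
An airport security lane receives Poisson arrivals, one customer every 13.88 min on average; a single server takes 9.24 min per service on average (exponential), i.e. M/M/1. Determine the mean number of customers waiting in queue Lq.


λ = 60/13.88 = 4.3228 /hr
μ = 60/9.24 = 6.4935 /hr
ρ = λ/μ = 4.3228/6.4935 = 0.6657
Lq = ρ²/(1−ρ) = 0.4432/0.3343 = 1.3257

Final: 1.3257


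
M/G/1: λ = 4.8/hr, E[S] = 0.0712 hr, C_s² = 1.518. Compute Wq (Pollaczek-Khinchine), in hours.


ρ = λ·E[S] = 4.8·0.0712 = 0.3418
E[S²] = E[S]²(1+C_s²) = 0.0712²·(1+1.518) = 0.012765
Wq = λ·E[S²]/(2(1−ρ)) = 4.8·0.012765/(2·0.6582) = 0.04654 hr

Final: 0.04654 hr


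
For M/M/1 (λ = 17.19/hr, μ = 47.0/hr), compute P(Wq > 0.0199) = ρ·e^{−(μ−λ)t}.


ρ = 17.19/47.0 = 0.3657
P(Wq > t) = ρ·e^{−(μ−λ)t} = 0.3657·e^{−0.5932}
= 0.3657·0.552546 = 0.202091

Final: 0.202091


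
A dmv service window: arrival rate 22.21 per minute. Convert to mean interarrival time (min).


Mean interarrival time = 1/λ = 1/22.21 minute = 0.04502 minute
In minutes: 0.04502 × 1 = 0.04502 min

Final: 0.04502 min


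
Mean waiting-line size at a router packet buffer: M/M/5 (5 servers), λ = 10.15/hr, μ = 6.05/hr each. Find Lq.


a = λ/μ = 1.6777; ρ = a/5 = 0.3355
P₀ = 0.186262
Lq = P₀·a^c·ρ / (c!·(1−ρ)²) = 0.186262·13.29087·0.3355/(120·0.44151)
= 0.01568

Final: 0.01568


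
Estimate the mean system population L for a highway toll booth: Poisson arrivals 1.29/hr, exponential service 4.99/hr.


ρ = λ/μ = 1.29/4.99 = 0.2585
L = ρ/(1−ρ) = 0.2585/(1 − 0.2585) = 0.2585/0.7415 = 0.3486

Final: 0.3486


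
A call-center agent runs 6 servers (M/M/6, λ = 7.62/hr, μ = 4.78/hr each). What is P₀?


a = λ/μ = 7.62/4.78 = 1.5941; ρ = a/c = 0.2657
Σ_{k=0}^{5} a^k/k! (terms k=0..5) = 1.00000 + 1.59414 + 1.27064 + 0.67520 + 0.26909 + 0.08579 = 4.89487
Tail: a^6/(6!(1−ρ)) = 16.41204/(720·0.7343) = 0.03104
P₀ = 1/(4.89487 + 0.03104) = 1/4.92591 = 0.203008

Final: 0.203008


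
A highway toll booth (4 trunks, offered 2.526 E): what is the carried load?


B(4,2.526) = 0.152841 (Erlang-B)
Carried load = a(1 − B) = 2.526·(1 − 0.152841) = 2.526·0.847159 = 2.1399 E

Final: 2.1399 Erlangs


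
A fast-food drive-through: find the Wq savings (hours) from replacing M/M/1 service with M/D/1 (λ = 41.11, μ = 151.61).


ρ = 41.11/151.61 = 0.2712
Wq(M/M/1) = ρ/(μ−λ) = 0.2712/110.50 = 0.002454 hr
Wq(M/D/1) = ρ/(2(μ−λ)) = 0.001227 hr
Savings = 0.002454 − 0.001227 = 0.001227 hr

Final: 0.001227 hr


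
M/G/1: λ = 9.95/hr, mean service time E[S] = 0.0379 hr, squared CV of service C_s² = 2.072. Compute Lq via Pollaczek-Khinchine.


ρ = λ·E[S] = 9.95·0.0379 = 0.3771
Lq = ρ²(1+C_s²)/(2(1−ρ)) = 0.1422·(1+2.072)/(2·0.6229)
= 0.1422·3.0720/1.2458 = 0.35067

Final: 0.35067


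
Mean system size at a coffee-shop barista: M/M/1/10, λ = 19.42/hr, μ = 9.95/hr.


ρ = 19.42/9.95 = 1.9518
L = ρ[1 − (K+1)ρ^K + Kρ^(K+1)] / [(1−ρ)(1−ρ^(K+1))]
Numerator: 1.9518·(1 − 11·802.160824 + 10·1565.624443) = 13337.295634
Denominator: (-0.9518)·(-1564.624443) = 1489.145073
L = 13337.295634/1489.145073 = 8.9563

Final: 8.9563


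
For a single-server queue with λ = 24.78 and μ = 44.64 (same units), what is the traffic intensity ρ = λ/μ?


ρ = λ/μ = 24.78/44.64 = 0.5551

Final: 0.5551


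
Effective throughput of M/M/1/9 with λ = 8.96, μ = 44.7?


ρ = 0.2004; P_K = (1−ρ)ρ^9/(1−ρ^10) = 0.0000004177
λ_eff = λ(1 − P_K) = 8.96·(1 − 0.0000004177) = 8.96·1.000000 = 8.9600 /hr

Final: 8.9600 /hr


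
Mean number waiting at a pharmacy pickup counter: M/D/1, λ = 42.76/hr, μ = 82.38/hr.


ρ = 42.76/82.38 = 0.5191
M/D/1: Lq = ρ²/(2(1−ρ)) = 0.2694/(2·0.4809) = 0.28010

Final: 0.28010


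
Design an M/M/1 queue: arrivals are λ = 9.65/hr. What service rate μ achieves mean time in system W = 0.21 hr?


W = 1/(μ−λ) ⇒ μ − λ = 1/W = 1/0.21 = 4.7619
μ = λ + 1/W = 9.65 + 4.7619 = 14.4119 per hr

Final: 14.4119 /hr


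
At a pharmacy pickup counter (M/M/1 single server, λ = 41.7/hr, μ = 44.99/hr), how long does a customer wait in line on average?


ρ = 41.7/44.99 = 0.9269
Wq = ρ/(μ−λ) = 0.9269/(44.99 − 41.7) = 0.9269/3.29 = 0.2817 hr

Final: 0.2817 hr


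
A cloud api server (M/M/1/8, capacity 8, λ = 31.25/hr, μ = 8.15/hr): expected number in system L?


ρ = 31.25/8.15 = 3.8344
L = ρ[1 − (K+1)ρ^K + Kρ^(K+1)] / [(1−ρ)(1−ρ^(K+1))]
Numerator: 3.8344·(1 − 9·46723.923427 + 8·179156.148110) = 3883185.866694
Denominator: (-2.8344)·(-179155.148110) = 507789.438200
L = 3883185.866694/507789.438200 = 7.6472

Final: 7.6472


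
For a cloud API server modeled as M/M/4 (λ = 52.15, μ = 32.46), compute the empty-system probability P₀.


a = λ/μ = 52.15/32.46 = 1.6066; ρ = a/c = 0.4016
Σ_{k=0}^{3} a^k/k! (terms k=0..3) = 1.00000 + 1.60659 + 1.29057 + 0.69114 = 4.58830
Tail: a^4/(4!(1−ρ)) = 6.66228/(24·0.5984) = 0.46393
P₀ = 1/(4.58830 + 0.46393) = 1/5.05224 = 0.197932

Final: 0.197932


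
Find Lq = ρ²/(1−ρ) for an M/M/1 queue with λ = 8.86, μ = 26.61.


ρ = 8.86/26.61 = 0.3330
Lq = ρ²/(1−ρ) = 0.1109/0.6670 = 0.1662

Final: 0.1662


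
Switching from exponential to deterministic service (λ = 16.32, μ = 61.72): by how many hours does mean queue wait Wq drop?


ρ = 16.32/61.72 = 0.2644
Wq(M/M/1) = ρ/(μ−λ) = 0.2644/45.40 = 0.005824 hr
Wq(M/D/1) = ρ/(2(μ−λ)) = 0.002912 hr
Savings = 0.005824 − 0.002912 = 0.002912 hr

Final: 0.002912 hr


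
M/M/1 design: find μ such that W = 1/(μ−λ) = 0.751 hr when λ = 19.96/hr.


W = 1/(μ−λ) ⇒ μ − λ = 1/W = 1/0.751 = 1.3316
μ = λ + 1/W = 19.96 + 1.3316 = 21.2916 per hr

Final: 21.2916 /hr


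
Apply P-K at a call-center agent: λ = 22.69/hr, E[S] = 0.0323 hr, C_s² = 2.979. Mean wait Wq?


ρ = λ·E[S] = 22.69·0.0323 = 0.7329
E[S²] = E[S]²(1+C_s²) = 0.0323²·(1+2.979) = 0.004151
Wq = λ·E[S²]/(2(1−ρ)) = 22.69·0.004151/(2·0.2671) = 0.17631 hr

Final: 0.17631 hr


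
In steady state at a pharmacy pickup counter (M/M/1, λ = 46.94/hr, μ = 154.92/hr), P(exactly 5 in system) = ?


ρ = 46.94/154.92 = 0.3030
P_n = (1−ρ)·ρ^n = (1 − 0.3030)·0.3030^5 = 0.6970·0.002554 = 0.001780

Final: 0.001780


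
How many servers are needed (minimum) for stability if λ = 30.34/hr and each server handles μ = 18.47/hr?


Stability requires cμ > λ ⇔ c > λ/μ.
λ/μ = 30.34/18.47 = 1.6427
Minimum integer c = ⌊1.6427⌋ + 1 = 2
Check: 2·18.47 = 36.94 > 30.34, while 1·18.47 = 18.47 ≤ 30.34

Final: 2 servers


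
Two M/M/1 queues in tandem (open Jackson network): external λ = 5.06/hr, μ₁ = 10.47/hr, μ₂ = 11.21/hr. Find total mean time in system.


Each node sees arrival rate λ = 5.06/hr (tandem ⇒ throughput preserved).
W₁ = 1/(μ₁−λ) = 1/(10.47−5.06) = 0.18484 hr
W₂ = 1/(μ₂−λ) = 1/(11.21−5.06) = 0.16260 hr
W_total = W₁ + W₂ = 0.18484 + 0.16260 = 0.34744 hr

Final: 0.34744 hr


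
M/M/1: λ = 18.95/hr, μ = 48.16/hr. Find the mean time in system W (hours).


W = 1/(μ−λ) = 1/(48.16 − 18.95) = 1/29.21 = 0.03423 hr

Final: 0.03423 hr


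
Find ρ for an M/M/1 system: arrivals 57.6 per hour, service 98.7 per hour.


ρ = λ/μ = 57.6/98.7 = 0.5836

Final: 0.5836


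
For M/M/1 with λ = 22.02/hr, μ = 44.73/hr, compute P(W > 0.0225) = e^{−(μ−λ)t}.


W ~ Exponential(μ−λ) for M/M/1.
μ − λ = 44.73 − 22.02 = 22.7100
P(W > t) = e^{−(μ−λ)t} = e^{−0.5110} = 0.599910

Final: 0.599910


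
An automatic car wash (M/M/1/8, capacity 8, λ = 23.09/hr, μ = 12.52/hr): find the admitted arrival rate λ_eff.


ρ = 1.8442; P_K = (1−ρ)ρ^8/(1−ρ^9) = 0.459636
λ_eff = λ(1 − P_K) = 23.09·(1 − 0.459636) = 23.09·0.540364 = 12.4770 /hr

Final: 12.4770 /hr


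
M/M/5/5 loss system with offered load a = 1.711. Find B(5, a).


B(c,a) = (a^c/c!) / Σ_{k=0}^{c} a^k/k!
a^5/5! = 0.122199
Σ terms (k=0..5): 1.00000 + 1.71100 + 1.46376 + 0.83483 + 0.35710 + 0.12220 = 5.488890
B = 0.122199/5.488890 = 0.022263

Final: 0.022263


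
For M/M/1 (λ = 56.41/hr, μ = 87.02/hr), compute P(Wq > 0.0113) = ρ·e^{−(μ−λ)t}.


ρ = 56.41/87.02 = 0.6482
P(Wq > t) = ρ·e^{−(μ−λ)t} = 0.6482·e^{−0.3459}
= 0.6482·0.707588 = 0.458688

Final: 0.458688


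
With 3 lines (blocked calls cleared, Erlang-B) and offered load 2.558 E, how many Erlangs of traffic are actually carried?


B(3,2.558) = 0.290005 (Erlang-B)
Carried load = a(1 − B) = 2.558·(1 − 0.290005) = 2.558·0.709995 = 1.8162 E

Final: 1.8162 Erlangs


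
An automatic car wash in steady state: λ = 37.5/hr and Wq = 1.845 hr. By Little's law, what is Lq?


Lq = λWq = 37.5·1.845 = 69.1875

Final: 69.1875


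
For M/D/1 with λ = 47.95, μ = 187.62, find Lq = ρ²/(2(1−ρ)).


ρ = 47.95/187.62 = 0.2556
M/D/1: Lq = ρ²/(2(1−ρ)) = 0.06532/(2·0.7444) = 0.04387

Final: 0.04387


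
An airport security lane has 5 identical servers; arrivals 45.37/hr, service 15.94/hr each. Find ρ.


ρ = λ/(cμ) = 45.37/(5·15.94) = 45.37/79.70 = 0.5693

Final: 0.5693


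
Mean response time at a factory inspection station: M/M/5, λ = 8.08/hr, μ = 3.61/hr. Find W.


a = 2.2382; ρ = 0.4476; P₀ = 0.105208
Lq = P₀·a^c·ρ/(c!(1−ρ)²) = 0.07226
Wq = Lq/λ = 0.07226/8.08 = 0.008943 hr
W = Wq + 1/μ = 0.008943 + 0.27701 = 0.28595 hr

Final: 0.28595 hr


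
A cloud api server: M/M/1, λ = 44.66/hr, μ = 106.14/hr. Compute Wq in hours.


ρ = 44.66/106.14 = 0.4208
Wq = ρ/(μ−λ) = 0.4208/(106.14 − 44.66) = 0.4208/61.48 = 0.006844 hr

Final: 0.006844 hr


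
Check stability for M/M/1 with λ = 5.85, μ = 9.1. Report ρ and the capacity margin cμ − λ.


Total capacity cμ = 1·9.1 = 9.10/hr
ρ = λ/(cμ) = 5.85/9.10 = 0.6429
Stable ⇔ ρ < 1: YES
Spare capacity = cμ − λ = 9.10 − 5.85 = 3.25/hr

Final: ρ = 0.6429; stable; margin = 3.25/hr


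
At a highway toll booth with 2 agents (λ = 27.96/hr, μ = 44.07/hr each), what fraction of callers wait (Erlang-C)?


a = λ/μ = 0.6344; ρ = a/2 = 0.3172
P₀ = 0.518346 (from M/M/c formula)
C(c,a) = [a^c/(c!(1−ρ))]·P₀ = [0.40252/(2·0.6828)]·0.518346
= 0.29477·0.518346 = 0.152791

Final: 0.152791


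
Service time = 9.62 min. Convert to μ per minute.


μ = 1/(service time) in consistent units.
1 minute = 1 min, so μ = 1/9.62 = 0.1040 per minute

Final: 0.1040 /min


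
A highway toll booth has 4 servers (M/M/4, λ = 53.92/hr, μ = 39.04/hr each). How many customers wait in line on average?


a = λ/μ = 1.3811; ρ = a/4 = 0.3453
P₀ = 0.249650
Lq = P₀·a^c·ρ / (c!·(1−ρ)²) = 0.249650·3.63882·0.3453/(24·0.42865)
= 0.03049

Final: 0.03049


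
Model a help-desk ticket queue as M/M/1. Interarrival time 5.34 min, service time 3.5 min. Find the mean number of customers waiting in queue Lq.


λ = 60/5.34 = 11.2360 /hr
μ = 60/3.5 = 17.1429 /hr
ρ = λ/μ = 11.2360/17.1429 = 0.6554
Lq = ρ²/(1−ρ) = 0.4296/0.3446 = 1.2467

Final: 1.2467


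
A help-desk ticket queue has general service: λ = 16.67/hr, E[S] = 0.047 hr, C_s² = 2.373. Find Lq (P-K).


ρ = λ·E[S] = 16.67·0.047 = 0.7835
Lq = ρ²(1+C_s²)/(2(1−ρ)) = 0.6139·(1+2.373)/(2·0.2165)
= 0.6139·3.3730/0.4330 = 4.78162

Final: 4.78162


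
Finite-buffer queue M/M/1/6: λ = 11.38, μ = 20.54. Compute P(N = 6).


ρ = λ/μ = 11.38/20.54 = 0.5540
P_K = (1−ρ)ρ^K/(1−ρ^(K+1)) = (0.4460·0.028924)/(1 − 0.016025)
= 0.012899/0.983975 = 0.013109

Final: 0.013109


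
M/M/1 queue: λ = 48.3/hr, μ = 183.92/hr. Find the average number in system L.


ρ = λ/μ = 48.3/183.92 = 0.2626
L = ρ/(1−ρ) = 0.2626/(1 − 0.2626) = 0.2626/0.7374 = 0.3561

Final: 0.3561


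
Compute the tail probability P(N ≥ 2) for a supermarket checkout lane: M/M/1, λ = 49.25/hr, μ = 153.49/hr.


ρ = 49.25/153.49 = 0.3209
P(N ≥ n) = ρ^n = 0.3209^2 = 0.102956

Final: 0.102956


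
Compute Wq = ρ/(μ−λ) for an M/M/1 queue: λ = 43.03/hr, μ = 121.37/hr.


ρ = 43.03/121.37 = 0.3545
Wq = ρ/(μ−λ) = 0.3545/(121.37 − 43.03) = 0.3545/78.34 = 0.004526 hr

Final: 0.004526 hr


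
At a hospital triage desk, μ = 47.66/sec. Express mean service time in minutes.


Mean service time = 1/μ = 1/47.66 second = 0.02098 second
In minutes: 0.02098 × 0.0166667 = 0.0003497 min

Final: 0.0003497 min


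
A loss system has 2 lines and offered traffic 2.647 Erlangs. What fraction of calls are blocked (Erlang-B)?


B(c,a) = (a^c/c!) / Σ_{k=0}^{c} a^k/k!
a^2/2! = 3.503304
Σ terms (k=0..2): 1.00000 + 2.64700 + 3.50330 = 7.150304
B = 3.503304/7.150304 = 0.489952

Final: 0.489952


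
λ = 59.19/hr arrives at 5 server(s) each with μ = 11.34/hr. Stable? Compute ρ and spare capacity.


Total capacity cμ = 5·11.34 = 56.70/hr
ρ = λ/(cμ) = 59.19/56.70 = 1.0439
Stable ⇔ ρ < 1: NO
Spare capacity = cμ − λ = 56.70 − 59.19 = -2.49/hr

Final: ρ = 1.0439; unstable; margin = -2.49/hr


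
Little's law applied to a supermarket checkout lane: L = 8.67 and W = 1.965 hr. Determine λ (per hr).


λ = L/W = 8.67/1.965 = 4.4122 /hr

Final: 4.4122 /hr


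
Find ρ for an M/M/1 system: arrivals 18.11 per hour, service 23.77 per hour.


ρ = λ/μ = 18.11/23.77 = 0.7619

Final: 0.7619


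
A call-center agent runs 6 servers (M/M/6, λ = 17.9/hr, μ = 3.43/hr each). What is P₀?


a = λ/μ = 17.9/3.43 = 5.2187; ρ = a/c = 0.8698
Σ_{k=0}^{5} a^k/k! (terms k=0..5) = 1.00000 + 5.21866 + 13.61720 + 23.68784 + 30.90469 + 32.25621 = 106.68460
Tail: a^6/(6!(1−ρ)) = 20200.09750/(720·0.1302) = 215.44258
P₀ = 1/(106.68460 + 215.44258) = 1/322.12718 = 0.003104

Final: 0.003104


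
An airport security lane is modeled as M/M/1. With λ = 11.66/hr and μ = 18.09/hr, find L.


ρ = λ/μ = 11.66/18.09 = 0.6446
L = ρ/(1−ρ) = 0.6446/(1 − 0.6446) = 0.6446/0.3554 = 1.8134

Final: 1.8134


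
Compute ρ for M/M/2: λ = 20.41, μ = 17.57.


ρ = λ/(cμ) = 20.41/(2·17.57) = 20.41/35.14 = 0.5808

Final: 0.5808


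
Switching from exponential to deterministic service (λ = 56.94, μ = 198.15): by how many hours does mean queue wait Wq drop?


ρ = 56.94/198.15 = 0.2874
Wq(M/M/1) = ρ/(μ−λ) = 0.2874/141.21 = 0.002035 hr
Wq(M/D/1) = ρ/(2(μ−λ)) = 0.001017 hr
Savings = 0.002035 − 0.001017 = 0.001017 hr

Final: 0.001017 hr


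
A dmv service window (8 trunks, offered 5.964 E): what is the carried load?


B(8,5.964) = 0.119882 (Erlang-B)
Carried load = a(1 − B) = 5.964·(1 − 0.119882) = 5.964·0.880118 = 5.2490 E

Final: 5.2490 Erlangs


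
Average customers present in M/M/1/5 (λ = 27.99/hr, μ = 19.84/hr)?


ρ = 27.99/19.84 = 1.4108
L = ρ[1 − (K+1)ρ^K + Kρ^(K+1)] / [(1−ρ)(1−ρ^(K+1))]
Numerator: 1.4108·(1 − 6·5.588640 + 5·7.884377) = 9.720379
Denominator: (-0.4108)·(-6.884377) = 2.828008
L = 9.720379/2.828008 = 3.4372

Final: 3.4372


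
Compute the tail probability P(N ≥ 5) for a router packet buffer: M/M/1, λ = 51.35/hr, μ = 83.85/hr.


ρ = 51.35/83.85 = 0.6124
P(N ≥ n) = ρ^n = 0.6124^5 = 0.086136

Final: 0.086136


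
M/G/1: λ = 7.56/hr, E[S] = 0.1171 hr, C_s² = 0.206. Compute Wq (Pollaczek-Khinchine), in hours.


ρ = λ·E[S] = 7.56·0.1171 = 0.8853
E[S²] = E[S]²(1+C_s²) = 0.1171²·(1+0.206) = 0.016537
Wq = λ·E[S²]/(2(1−ρ)) = 7.56·0.016537/(2·0.1147) = 0.54488 hr

Final: 0.54488 hr


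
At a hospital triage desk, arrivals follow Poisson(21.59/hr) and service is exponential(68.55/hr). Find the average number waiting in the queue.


ρ = 21.59/68.55 = 0.3150
Lq = ρ²/(1−ρ) = 0.09920/0.6850 = 0.1448

Final: 0.1448


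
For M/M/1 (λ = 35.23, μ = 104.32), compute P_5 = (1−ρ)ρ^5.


ρ = 35.23/104.32 = 0.3377
P_n = (1−ρ)·ρ^n = (1 − 0.3377)·0.3377^5 = 0.6623·0.004393 = 0.002909

Final: 0.002909


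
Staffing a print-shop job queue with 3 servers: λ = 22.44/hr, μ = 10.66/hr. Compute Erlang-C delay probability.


a = λ/μ = 2.1051; ρ = a/3 = 0.7017
P₀ = 0.094945 (from M/M/c formula)
C(c,a) = [a^c/(c!(1−ρ))]·P₀ = [9.32818/(6·0.2983)]·0.094945
= 5.21166·0.094945 = 0.494823

Final: 0.494823


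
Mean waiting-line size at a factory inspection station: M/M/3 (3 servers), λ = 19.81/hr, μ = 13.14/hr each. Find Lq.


a = λ/μ = 1.5076; ρ = a/3 = 0.5025
P₀ = 0.208677
Lq = P₀·a^c·ρ / (c!·(1−ρ)²) = 0.208677·3.42663·0.5025/(6·0.24747)
= 0.24201

Final: 0.24201


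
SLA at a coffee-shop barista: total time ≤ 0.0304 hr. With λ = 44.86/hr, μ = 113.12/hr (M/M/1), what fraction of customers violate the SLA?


W ~ Exponential(μ−λ) for M/M/1.
μ − λ = 113.12 − 44.86 = 68.2600
P(W > t) = e^{−(μ−λ)t} = e^{−2.0751} = 0.125543

Final: 0.125543


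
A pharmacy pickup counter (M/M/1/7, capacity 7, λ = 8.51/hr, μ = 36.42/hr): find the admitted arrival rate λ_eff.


ρ = 0.2337; P_K = (1−ρ)ρ^7/(1−ρ^8) = 0.00002914
λ_eff = λ(1 − P_K) = 8.51·(1 − 0.00002914) = 8.51·0.999971 = 8.5098 /hr

Final: 8.5098 /hr


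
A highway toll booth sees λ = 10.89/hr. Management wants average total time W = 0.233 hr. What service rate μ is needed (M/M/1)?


W = 1/(μ−λ) ⇒ μ − λ = 1/W = 1/0.233 = 4.2918
μ = λ + 1/W = 10.89 + 4.2918 = 15.1818 per hr

Final: 15.1818 /hr


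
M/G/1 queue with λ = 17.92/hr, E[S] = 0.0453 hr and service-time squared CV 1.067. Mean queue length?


ρ = λ·E[S] = 17.92·0.0453 = 0.8118
Lq = ρ²(1+C_s²)/(2(1−ρ)) = 0.6590·(1+1.067)/(2·0.1882)
= 0.6590·2.0670/0.3764 = 3.61833

Final: 3.61833


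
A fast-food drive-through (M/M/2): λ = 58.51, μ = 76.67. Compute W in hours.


a = 0.7631; ρ = 0.3816; P₀ = 0.447628
Lq = P₀·a^c·ρ/(c!(1−ρ)²) = 0.13004
Wq = Lq/λ = 0.13004/58.51 = 0.002223 hr
W = Wq + 1/μ = 0.002223 + 0.01304 = 0.01527 hr

Final: 0.01527 hr


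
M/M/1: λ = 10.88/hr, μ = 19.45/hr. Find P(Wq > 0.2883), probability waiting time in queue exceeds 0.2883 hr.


ρ = 10.88/19.45 = 0.5594
P(Wq > t) = ρ·e^{−(μ−λ)t} = 0.5594·e^{−2.4707}
= 0.5594·0.084523 = 0.047281

Final: 0.047281


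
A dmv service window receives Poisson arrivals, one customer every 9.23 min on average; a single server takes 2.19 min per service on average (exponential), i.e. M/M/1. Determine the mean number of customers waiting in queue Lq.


λ = 60/9.23 = 6.5005 /hr
μ = 60/2.19 = 27.3973 /hr
ρ = λ/μ = 6.5005/27.3973 = 0.2373
Lq = ρ²/(1−ρ) = 0.05630/0.7627 = 0.07381

Final: 0.07381


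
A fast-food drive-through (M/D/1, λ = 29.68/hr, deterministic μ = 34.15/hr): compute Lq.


ρ = 29.68/34.15 = 0.8691
M/D/1: Lq = ρ²/(2(1−ρ)) = 0.7553/(2·0.1309) = 2.88536

Final: 2.88536


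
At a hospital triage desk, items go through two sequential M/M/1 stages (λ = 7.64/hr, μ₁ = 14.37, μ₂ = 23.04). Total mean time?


Each node sees arrival rate λ = 7.64/hr (tandem ⇒ throughput preserved).
W₁ = 1/(μ₁−λ) = 1/(14.37−7.64) = 0.14859 hr
W₂ = 1/(μ₂−λ) = 1/(23.04−7.64) = 0.06494 hr
W_total = W₁ + W₂ = 0.14859 + 0.06494 = 0.21352 hr

Final: 0.21352 hr


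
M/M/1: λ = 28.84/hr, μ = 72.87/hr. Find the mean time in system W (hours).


W = 1/(μ−λ) = 1/(72.87 − 28.84) = 1/44.03 = 0.02271 hr

Final: 0.02271 hr


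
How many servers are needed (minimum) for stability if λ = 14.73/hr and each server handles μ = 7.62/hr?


Stability requires cμ > λ ⇔ c > λ/μ.
λ/μ = 14.73/7.62 = 1.9331
Minimum integer c = ⌊1.9331⌋ + 1 = 2
Check: 2·7.62 = 15.24 > 14.73, while 1·7.62 = 7.62 ≤ 14.73

Final: 2 servers


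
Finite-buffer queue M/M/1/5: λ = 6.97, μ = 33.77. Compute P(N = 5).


ρ = λ/μ = 6.97/33.77 = 0.2064
P_K = (1−ρ)ρ^K/(1−ρ^(K+1)) = (0.7936·0.0003745)/(1 − 0.00007731)
= 0.0002972/0.999923 = 0.0002973

Final: 0.0002973


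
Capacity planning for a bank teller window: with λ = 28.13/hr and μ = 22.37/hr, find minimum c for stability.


Stability requires cμ > λ ⇔ c > λ/μ.
λ/μ = 28.13/22.37 = 1.2575
Minimum integer c = ⌊1.2575⌋ + 1 = 2
Check: 2·22.37 = 44.74 > 28.13, while 1·22.37 = 22.37 ≤ 28.13

Final: 2 servers


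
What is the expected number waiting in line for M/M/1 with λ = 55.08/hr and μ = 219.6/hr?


ρ = 55.08/219.6 = 0.2508
Lq = ρ²/(1−ρ) = 0.06291/0.7492 = 0.08397

Final: 0.08397


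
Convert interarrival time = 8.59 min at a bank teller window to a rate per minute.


λ = 1/(interarrival time) in consistent units.
1 minute = 1 min, so λ = 1/8.59 = 0.1164 per minute

Final: 0.1164 /min


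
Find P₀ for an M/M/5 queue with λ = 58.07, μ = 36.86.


a = λ/μ = 58.07/36.86 = 1.5754; ρ = a/c = 0.3151
Σ_{k=0}^{4} a^k/k! (terms k=0..4) = 1.00000 + 1.57542 + 1.24097 + 0.65169 + 0.25667 = 4.72475
Tail: a^5/(5!(1−ρ)) = 9.70471/(120·0.6849) = 0.11808
P₀ = 1/(4.72475 + 0.11808) = 1/4.84283 = 0.206491

Final: 0.206491


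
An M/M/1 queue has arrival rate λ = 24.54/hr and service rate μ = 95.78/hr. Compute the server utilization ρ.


ρ = λ/μ = 24.54/95.78 = 0.2562

Final: 0.2562


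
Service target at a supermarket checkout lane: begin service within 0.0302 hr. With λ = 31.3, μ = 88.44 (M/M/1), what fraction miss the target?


ρ = 31.3/88.44 = 0.3539
P(Wq > t) = ρ·e^{−(μ−λ)t} = 0.3539·e^{−1.7256}
= 0.3539·0.178061 = 0.063018

Final: 0.063018


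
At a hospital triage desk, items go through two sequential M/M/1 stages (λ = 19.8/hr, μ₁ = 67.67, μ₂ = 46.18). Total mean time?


Each node sees arrival rate λ = 19.8/hr (tandem ⇒ throughput preserved).
W₁ = 1/(μ₁−λ) = 1/(67.67−19.8) = 0.02089 hr
W₂ = 1/(μ₂−λ) = 1/(46.18−19.8) = 0.03791 hr
W_total = W₁ + W₂ = 0.02089 + 0.03791 = 0.05880 hr

Final: 0.05880 hr


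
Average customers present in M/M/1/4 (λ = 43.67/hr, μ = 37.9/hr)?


ρ = 43.67/37.9 = 1.1522
L = ρ[1 − (K+1)ρ^K + Kρ^(K+1)] / [(1−ρ)(1−ρ^(K+1))]
Numerator: 1.1522·(1 − 5·1.762690 + 4·2.031047) = 0.358045
Denominator: (-0.1522)·(-1.031047) = 0.156969
L = 0.358045/0.156969 = 2.2810

Final: 2.2810


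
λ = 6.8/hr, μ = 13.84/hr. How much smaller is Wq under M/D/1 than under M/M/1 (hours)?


ρ = 6.8/13.84 = 0.4913
Wq(M/M/1) = ρ/(μ−λ) = 0.4913/7.04 = 0.06979 hr
Wq(M/D/1) = ρ/(2(μ−λ)) = 0.03490 hr
Savings = 0.06979 − 0.03490 = 0.03490 hr

Final: 0.03490 hr


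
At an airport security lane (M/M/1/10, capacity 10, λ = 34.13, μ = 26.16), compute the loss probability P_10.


ρ = λ/μ = 34.13/26.16 = 1.3047
P_K = (1−ρ)ρ^K/(1−ρ^(K+1)) = (-0.3047·14.288462)/(1 − 18.641636)
= -4.353174/-17.641636 = 0.246756

Final: 0.246756


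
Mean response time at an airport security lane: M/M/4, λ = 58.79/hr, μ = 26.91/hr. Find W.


a = 2.1847; ρ = 0.5462; P₀ = 0.106377
Lq = P₀·a^c·ρ/(c!(1−ρ)²) = 0.26776
Wq = Lq/λ = 0.26776/58.79 = 0.004555 hr
W = Wq + 1/μ = 0.004555 + 0.03716 = 0.04172 hr

Final: 0.04172 hr


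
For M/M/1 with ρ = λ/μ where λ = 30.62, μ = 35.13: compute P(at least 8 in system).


ρ = 30.62/35.13 = 0.8716
P(N ≥ n) = ρ^n = 0.8716^8 = 0.333132

Final: 0.333132


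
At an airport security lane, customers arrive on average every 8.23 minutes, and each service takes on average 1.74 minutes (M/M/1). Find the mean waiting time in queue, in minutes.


λ = 60/8.23 = 7.2904 /hr
μ = 60/1.74 = 34.4828 /hr
ρ = λ/μ = 7.2904/34.4828 = 0.2114
Wq = ρ/(μ−λ) = 0.2114/(34.4828−7.2904) = 0.007775 hr
In minutes: 0.007775·60 = 0.4665 min

Final: 0.4665 min


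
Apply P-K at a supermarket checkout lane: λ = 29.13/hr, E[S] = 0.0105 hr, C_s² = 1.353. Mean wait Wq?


ρ = λ·E[S] = 29.13·0.0105 = 0.3059
E[S²] = E[S]²(1+C_s²) = 0.0105²·(1+1.353) = 0.0002594
Wq = λ·E[S²]/(2(1−ρ)) = 29.13·0.0002594/(2·0.6941) = 0.005443 hr

Final: 0.005443 hr


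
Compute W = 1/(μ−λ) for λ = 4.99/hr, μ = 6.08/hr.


W = 1/(μ−λ) = 1/(6.08 − 4.99) = 1/1.09 = 0.9174 hr

Final: 0.9174 hr


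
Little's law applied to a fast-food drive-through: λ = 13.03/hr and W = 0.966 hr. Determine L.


L = λW = 13.03·0.966 = 12.5870

Final: 12.5870


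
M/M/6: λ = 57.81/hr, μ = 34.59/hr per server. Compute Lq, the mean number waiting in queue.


a = λ/μ = 1.6713; ρ = a/6 = 0.2785
P₀ = 0.187912
Lq = P₀·a^c·ρ / (c!·(1−ρ)²) = 0.187912·21.79287·0.2785/(720·0.52049)
= 0.003044

Final: 0.003044


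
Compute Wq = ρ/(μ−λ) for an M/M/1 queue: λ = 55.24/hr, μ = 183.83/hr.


ρ = 55.24/183.83 = 0.3005
Wq = ρ/(μ−λ) = 0.3005/(183.83 − 55.24) = 0.3005/128.59 = 0.002337 hr

Final: 0.002337 hr


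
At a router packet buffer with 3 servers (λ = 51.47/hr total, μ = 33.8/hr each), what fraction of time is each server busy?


ρ = λ/(cμ) = 51.47/(3·33.8) = 51.47/101.40 = 0.5076

Final: 0.5076


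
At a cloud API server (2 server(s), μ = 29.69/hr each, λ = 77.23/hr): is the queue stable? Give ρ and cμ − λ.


Total capacity cμ = 2·29.69 = 59.38/hr
ρ = λ/(cμ) = 77.23/59.38 = 1.3006
Stable ⇔ ρ < 1: NO
Spare capacity = cμ − λ = 59.38 − 77.23 = -17.85/hr

Final: ρ = 1.3006; unstable; margin = -17.85/hr


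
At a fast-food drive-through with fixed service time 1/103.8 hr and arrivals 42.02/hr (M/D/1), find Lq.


ρ = 42.02/103.8 = 0.4048
M/D/1: Lq = ρ²/(2(1−ρ)) = 0.1639/(2·0.5952) = 0.13767

Final: 0.13767


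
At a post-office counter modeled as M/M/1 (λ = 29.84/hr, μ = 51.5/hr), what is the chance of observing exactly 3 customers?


ρ = 29.84/51.5 = 0.5794
P_n = (1−ρ)·ρ^n = (1 − 0.5794)·0.5794^3 = 0.4206·0.194525 = 0.081814

Final: 0.081814


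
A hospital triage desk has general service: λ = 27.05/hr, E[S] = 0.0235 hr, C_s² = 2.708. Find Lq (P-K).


ρ = λ·E[S] = 27.05·0.0235 = 0.6357
Lq = ρ²(1+C_s²)/(2(1−ρ)) = 0.4041·(1+2.708)/(2·0.3643)
= 0.4041·3.7080/0.7287 = 2.05632

Final: 2.05632


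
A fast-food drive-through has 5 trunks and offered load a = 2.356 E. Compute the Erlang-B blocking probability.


B(c,a) = (a^c/c!) / Σ_{k=0}^{c} a^k/k!
a^5/5! = 0.604916
Σ terms (k=0..5): 1.00000 + 2.35600 + 2.77537 + 2.17959 + 1.28378 + 0.60492 = 10.199651
B = 0.604916/10.199651 = 0.059308

Final: 0.059308


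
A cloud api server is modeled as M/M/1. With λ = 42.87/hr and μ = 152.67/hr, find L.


ρ = λ/μ = 42.87/152.67 = 0.2808
L = ρ/(1−ρ) = 0.2808/(1 − 0.2808) = 0.2808/0.7192 = 0.3904

Final: 0.3904


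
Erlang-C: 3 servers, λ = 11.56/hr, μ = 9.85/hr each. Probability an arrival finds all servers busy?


a = λ/μ = 1.1736; ρ = a/3 = 0.3912
P₀ = 0.302590 (from M/M/c formula)
C(c,a) = [a^c/(c!(1−ρ))]·P₀ = [1.61646/(6·0.6088)]·0.302590
= 0.44253·0.302590 = 0.133904

Final: 0.133904


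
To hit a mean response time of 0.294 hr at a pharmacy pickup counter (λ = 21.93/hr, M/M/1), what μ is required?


W = 1/(μ−λ) ⇒ μ − λ = 1/W = 1/0.294 = 3.4014
μ = λ + 1/W = 21.93 + 3.4014 = 25.3314 per hr

Final: 25.3314 /hr


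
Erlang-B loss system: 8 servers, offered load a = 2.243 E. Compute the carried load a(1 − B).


B(8,2.243) = 0.001687 (Erlang-B)
Carried load = a(1 − B) = 2.243·(1 − 0.001687) = 2.243·0.998313 = 2.2392 E

Final: 2.2392 Erlangs


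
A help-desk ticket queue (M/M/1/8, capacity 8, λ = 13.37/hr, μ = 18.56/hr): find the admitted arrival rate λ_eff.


ρ = 0.7204; P_K = (1−ρ)ρ^8/(1−ρ^9) = 0.021395
λ_eff = λ(1 − P_K) = 13.37·(1 − 0.021395) = 13.37·0.978605 = 13.0839 /hr

Final: 13.0839 /hr


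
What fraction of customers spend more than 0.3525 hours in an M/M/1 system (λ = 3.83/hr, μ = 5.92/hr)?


W ~ Exponential(μ−λ) for M/M/1.
μ − λ = 5.92 − 3.83 = 2.0900
P(W > t) = e^{−(μ−λ)t} = e^{−0.7367} = 0.478679

Final: 0.478679


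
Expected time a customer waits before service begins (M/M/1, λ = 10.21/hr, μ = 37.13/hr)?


ρ = 10.21/37.13 = 0.2750
Wq = ρ/(μ−λ) = 0.2750/(37.13 − 10.21) = 0.2750/26.92 = 0.01021 hr

Final: 0.01021 hr


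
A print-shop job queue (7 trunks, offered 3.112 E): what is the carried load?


B(7,3.112) = 0.025332 (Erlang-B)
Carried load = a(1 − B) = 3.112·(1 − 0.025332) = 3.112·0.974668 = 3.0332 E

Final: 3.0332 Erlangs


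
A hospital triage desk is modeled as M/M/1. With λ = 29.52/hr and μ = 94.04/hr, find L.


ρ = λ/μ = 29.52/94.04 = 0.3139
L = ρ/(1−ρ) = 0.3139/(1 − 0.3139) = 0.3139/0.6861 = 0.4575

Final: 0.4575


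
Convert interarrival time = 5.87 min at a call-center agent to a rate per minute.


λ = 1/(interarrival time) in consistent units.
1 minute = 1 min, so λ = 1/5.87 = 0.1704 per minute

Final: 0.1704 /min


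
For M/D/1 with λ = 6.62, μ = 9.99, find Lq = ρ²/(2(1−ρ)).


ρ = 6.62/9.99 = 0.6627
M/D/1: Lq = ρ²/(2(1−ρ)) = 0.4391/(2·0.3373) = 0.65086

Final: 0.65086
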